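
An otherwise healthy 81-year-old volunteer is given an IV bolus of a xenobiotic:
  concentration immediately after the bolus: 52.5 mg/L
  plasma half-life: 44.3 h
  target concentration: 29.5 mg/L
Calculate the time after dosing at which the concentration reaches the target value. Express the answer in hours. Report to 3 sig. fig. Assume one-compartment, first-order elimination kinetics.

k = ln2 / t½ = 0.693147 / 44.3 = 0.01565 h⁻¹
t = ln(C₀ / C) / k = ln(52.50 / 29.5) / 0.01565
  = ln(1.780) / 0.01565 = 0.5766 / 0.01565 = 36.84 h

36.8 h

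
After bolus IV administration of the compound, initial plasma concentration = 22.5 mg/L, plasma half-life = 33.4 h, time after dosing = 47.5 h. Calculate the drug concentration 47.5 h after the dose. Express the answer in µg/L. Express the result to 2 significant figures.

k = ln2 / t½ = 0.693147 / 33.4 = 0.02075 h⁻¹
C = C₀ · e^(−k·t) = 22.50 × e^(−0.02075 × 47.5)
  = 22.50 × 0.3732 = 8.397 mg/L
Convert: 8.397 mg/L × 1000 = 8397 µg/L

8400 µg/L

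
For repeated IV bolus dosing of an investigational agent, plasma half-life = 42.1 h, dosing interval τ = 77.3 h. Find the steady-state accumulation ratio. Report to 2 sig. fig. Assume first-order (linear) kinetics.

1.4

k = ln2 / t½ = 0.693147 / 42.1 = 0.01646 h⁻¹
e^(−kτ) = e^(−0.01646 × 77.3) = 0.2802
Accumulation ratio R = 1 / (1 − e^(−kτ)) = 1 / (1 − 0.2802) = 1.389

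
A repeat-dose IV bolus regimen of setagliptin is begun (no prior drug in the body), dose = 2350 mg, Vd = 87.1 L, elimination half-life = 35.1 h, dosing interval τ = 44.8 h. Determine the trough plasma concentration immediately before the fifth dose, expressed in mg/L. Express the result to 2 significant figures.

18 mg/L

C₀ per dose = Dose / Vd = 2350 / 87.1 = 26.98 mg/L
k = ln2 / t½ = 0.693147 / 35.1 = 0.01975 h⁻¹
Fraction remaining after one interval: r = e^(−kτ) = e^(−0.01975 × 44.8) = 0.4128
Before dose 5, 4 doses have been given (aged 1τ, 2τ, 3τ, 4τ).
C_trough = C₀ × (r + r² + … + r^4) = C₀ × r(1−r^4)/(1−r)
        = 26.98 × 0.4128 × (1 − 0.02904) / (1 − 0.4128) = 18.42 mg/L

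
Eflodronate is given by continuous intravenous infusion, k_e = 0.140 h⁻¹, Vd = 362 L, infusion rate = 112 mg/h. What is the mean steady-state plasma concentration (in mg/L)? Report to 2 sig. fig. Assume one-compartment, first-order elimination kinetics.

2.2 mg/L

CL = k × Vd = 0.1400 × 362 = 50.68 L/h
At steady state Css = R₀ / CL = 112 / 50.68 = 2.210 mg/L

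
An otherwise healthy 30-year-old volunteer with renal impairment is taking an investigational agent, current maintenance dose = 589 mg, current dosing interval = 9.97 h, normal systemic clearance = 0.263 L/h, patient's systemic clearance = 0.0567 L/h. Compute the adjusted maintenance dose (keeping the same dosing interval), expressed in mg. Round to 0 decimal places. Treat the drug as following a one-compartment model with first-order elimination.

127 mg

To keep the same average steady-state level, dosing rate must scale with clearance.
CL ratio = 0.0567 / 0.263 = 0.2156
New dose (same interval) = 589 × 0.2156 = 127.0 mg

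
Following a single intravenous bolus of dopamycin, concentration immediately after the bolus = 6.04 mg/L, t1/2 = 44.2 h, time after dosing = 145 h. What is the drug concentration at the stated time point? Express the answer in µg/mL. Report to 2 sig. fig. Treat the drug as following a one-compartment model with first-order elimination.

0.62 µg/mL

k = ln2 / t½ = 0.693147 / 44.2 = 0.01568 h⁻¹
C = C₀ · e^(−k·t) = 6.040 × e^(−0.01568 × 145)
  = 6.040 × 0.1029 = 0.6215 mg/L
(0.6215 mg/L = 0.6215 µg/mL)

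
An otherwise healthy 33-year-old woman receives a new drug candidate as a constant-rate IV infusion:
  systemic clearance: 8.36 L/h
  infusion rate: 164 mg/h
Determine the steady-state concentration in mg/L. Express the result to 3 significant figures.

At steady state Css = R₀ / CL = 164 / 8.360 = 19.62 mg/L

19.6 mg/L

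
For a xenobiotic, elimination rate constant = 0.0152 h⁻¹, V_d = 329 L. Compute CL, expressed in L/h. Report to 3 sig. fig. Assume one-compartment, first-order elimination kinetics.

5.00 L/h

CL = k × Vd = 0.0152 × 329 = 5.001 L/h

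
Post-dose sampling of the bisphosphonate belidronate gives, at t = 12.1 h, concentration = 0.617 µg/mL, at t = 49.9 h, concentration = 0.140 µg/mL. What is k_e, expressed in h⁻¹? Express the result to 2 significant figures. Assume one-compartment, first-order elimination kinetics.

k = ln(C₁/C₂) / (t₂ − t₁) = ln(0.617/0.140) / (49.9 − 12.1)
  = 1.483 / 37.80 = 0.03923 h⁻¹

0.039 h⁻¹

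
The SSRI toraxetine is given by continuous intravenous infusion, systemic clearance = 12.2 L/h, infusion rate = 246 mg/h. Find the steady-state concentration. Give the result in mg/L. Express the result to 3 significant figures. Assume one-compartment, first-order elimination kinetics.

At steady state Css = R₀ / CL = 246 / 12.20 = 20.16 mg/L

20.2 mg/L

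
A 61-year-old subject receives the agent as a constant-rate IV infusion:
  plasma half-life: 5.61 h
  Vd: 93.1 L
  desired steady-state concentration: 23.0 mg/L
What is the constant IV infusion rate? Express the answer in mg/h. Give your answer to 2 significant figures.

k = ln2 / t½ = 0.693147 / 5.61 = 0.1236 h⁻¹
CL = k × Vd = 0.1236 × 93.1 = 11.51 L/h
At steady state, infusion rate R₀ = Css × CL = 23.0 × 11.51 = 264.7 mg/h

260 mg/h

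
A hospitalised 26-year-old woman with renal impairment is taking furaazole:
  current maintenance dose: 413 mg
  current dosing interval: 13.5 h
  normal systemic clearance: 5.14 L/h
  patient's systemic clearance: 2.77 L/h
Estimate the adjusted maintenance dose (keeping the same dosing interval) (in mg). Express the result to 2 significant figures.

220 mg

To keep the same average steady-state level, dosing rate must scale with clearance.
CL ratio = 2.77 / 5.14 = 0.5389
New dose (same interval) = 413 × 0.5389 = 222.6 mg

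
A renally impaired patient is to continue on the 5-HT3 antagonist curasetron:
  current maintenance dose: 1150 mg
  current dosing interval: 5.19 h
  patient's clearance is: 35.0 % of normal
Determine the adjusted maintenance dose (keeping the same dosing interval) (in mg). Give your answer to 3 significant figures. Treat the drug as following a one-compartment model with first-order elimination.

403 mg

To keep the same average steady-state level, dosing rate must scale with clearance.
CL ratio = 35.0 / 100 = 0.3500
New dose (same interval) = 1150 × 0.3500 = 402.5 mg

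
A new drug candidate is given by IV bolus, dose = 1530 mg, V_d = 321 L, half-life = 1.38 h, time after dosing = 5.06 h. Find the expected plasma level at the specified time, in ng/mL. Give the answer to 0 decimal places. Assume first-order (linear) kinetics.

375 ng/mL

C₀ = Dose / Vd = 1530 / 321 = 4.766 mg/L
k = ln2 / t½ = 0.693147 / 1.38 = 0.5023 h⁻¹
C = C₀ · e^(−k·t) = 4.766 × e^(−0.5023 × 5.06)
  = 4.766 × 0.07874 = 0.3753 mg/L
Convert: 0.3753 mg/L × 1000 = 375.3 ng/mL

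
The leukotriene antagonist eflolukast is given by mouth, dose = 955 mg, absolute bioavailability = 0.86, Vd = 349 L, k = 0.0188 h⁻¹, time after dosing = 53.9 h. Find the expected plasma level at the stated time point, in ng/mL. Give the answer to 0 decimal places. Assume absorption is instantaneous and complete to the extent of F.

854 ng/mL

Amount reaching circulation = F × Dose = 0.86 × 955.0 = 821.3 mg
C₀ = F·Dose / Vd = 821.3 / 349 = 2.353 mg/L
C = C₀ · e^(−k·t) = 2.353 × e^(−0.01880 × 53.9)
  = 2.353 × 0.3630 = 0.8541 mg/L
Convert: 0.8541 mg/L × 1000 = 854.1 ng/mL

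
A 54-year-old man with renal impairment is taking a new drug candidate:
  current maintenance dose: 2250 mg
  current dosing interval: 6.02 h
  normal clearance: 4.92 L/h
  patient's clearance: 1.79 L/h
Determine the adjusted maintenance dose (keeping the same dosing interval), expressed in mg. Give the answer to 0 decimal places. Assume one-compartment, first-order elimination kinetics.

819 mg

To keep the same average steady-state level, dosing rate must scale with clearance.
CL ratio = 1.79 / 4.92 = 0.3638
New dose (same interval) = 2250 × 0.3638 = 818.6 mg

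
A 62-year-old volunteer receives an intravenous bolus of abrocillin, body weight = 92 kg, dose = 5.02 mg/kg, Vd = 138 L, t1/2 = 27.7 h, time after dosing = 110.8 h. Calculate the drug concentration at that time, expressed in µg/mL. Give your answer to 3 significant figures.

Total dose = 5.02 × 92 = 461.8 mg
C₀ = Dose / Vd = 461.8 / 138 = 3.346 mg/L
k = ln2 / t½ = 0.693147 / 27.7 = 0.02502 h⁻¹
t / t½ = 110.8 / 27.7 = 4 half-lives
C = C₀ × (1/2)^4 = 3.346 × 0.06250 = 0.2091 mg/L
(0.2091 mg/L = 0.2091 µg/mL)

0.209 µg/mL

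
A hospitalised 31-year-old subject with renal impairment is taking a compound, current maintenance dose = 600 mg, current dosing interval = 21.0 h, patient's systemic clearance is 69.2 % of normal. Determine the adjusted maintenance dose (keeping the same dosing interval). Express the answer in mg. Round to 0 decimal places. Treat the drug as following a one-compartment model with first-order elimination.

To keep the same average steady-state level, dosing rate must scale with clearance.
CL ratio = 69.2 / 100 = 0.6920
New dose (same interval) = 600 × 0.6920 = 415.2 mg

415 mg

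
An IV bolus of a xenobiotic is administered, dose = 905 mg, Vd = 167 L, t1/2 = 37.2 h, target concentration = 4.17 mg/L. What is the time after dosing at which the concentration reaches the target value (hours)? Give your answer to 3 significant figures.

14.1 h

C₀ = Dose / Vd = 905.0 / 167 = 5.419 mg/L
k = ln2 / t½ = 0.693147 / 37.2 = 0.01863 h⁻¹
t = ln(C₀ / C) / k = ln(5.419 / 4.17) / 0.01863
  = ln(1.300) / 0.01863 = 0.2624 / 0.01863 = 14.08 h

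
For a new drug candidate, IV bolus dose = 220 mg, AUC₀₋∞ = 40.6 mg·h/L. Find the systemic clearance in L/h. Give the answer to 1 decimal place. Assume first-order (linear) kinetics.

5.4 L/h

CL = Dose / AUC = 220 / 40.6 = 5.419 L/h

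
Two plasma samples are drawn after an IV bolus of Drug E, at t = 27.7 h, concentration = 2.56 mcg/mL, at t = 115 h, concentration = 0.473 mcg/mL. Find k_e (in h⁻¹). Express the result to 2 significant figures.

k = ln(C₁/C₂) / (t₂ − t₁) = ln(2.56/0.473) / (115 − 27.7)
  = 1.689 / 87.30 = 0.01935 h⁻¹

0.019 h⁻¹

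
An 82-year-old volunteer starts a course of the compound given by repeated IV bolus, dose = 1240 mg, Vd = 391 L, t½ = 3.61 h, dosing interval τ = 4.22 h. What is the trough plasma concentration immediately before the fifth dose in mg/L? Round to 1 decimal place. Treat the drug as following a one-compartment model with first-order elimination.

2.4 mg/L

C₀ per dose = Dose / Vd = 1240 / 391 = 3.171 mg/L
k = ln2 / t½ = 0.693147 / 3.61 = 0.1920 h⁻¹
Fraction remaining after one interval: r = e^(−kτ) = e^(−0.1920 × 4.22) = 0.4448
Before dose 5, 4 doses have been given (aged 1τ, 2τ, 3τ, 4τ).
C_trough = C₀ × (r + r² + … + r^4) = C₀ × r(1−r^4)/(1−r)
        = 3.171 × 0.4448 × (1 − 0.03914) / (1 − 0.4448) = 2.441 mg/L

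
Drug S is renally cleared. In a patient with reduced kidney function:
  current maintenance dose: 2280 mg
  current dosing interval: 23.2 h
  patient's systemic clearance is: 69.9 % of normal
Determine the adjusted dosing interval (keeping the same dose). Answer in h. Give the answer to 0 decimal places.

33 h

To keep the same average steady-state level, dosing rate must scale with clearance.
CL ratio = 69.9 / 100 = 0.6990
New interval (same dose) = 23.2 / 0.6990 = 33.19 h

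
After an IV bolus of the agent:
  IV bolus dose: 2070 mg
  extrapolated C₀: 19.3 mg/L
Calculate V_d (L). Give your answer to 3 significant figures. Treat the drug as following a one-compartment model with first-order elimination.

107 L

Vd = Dose / C₀ = 2070 / 19.3 = 107.3 L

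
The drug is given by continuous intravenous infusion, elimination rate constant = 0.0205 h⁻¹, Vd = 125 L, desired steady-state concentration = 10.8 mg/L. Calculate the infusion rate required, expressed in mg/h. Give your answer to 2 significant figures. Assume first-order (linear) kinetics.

CL = k × Vd = 0.02050 × 125 = 2.563 L/h
At steady state, infusion rate R₀ = Css × CL = 10.8 × 2.563 = 27.68 mg/h

28 mg/h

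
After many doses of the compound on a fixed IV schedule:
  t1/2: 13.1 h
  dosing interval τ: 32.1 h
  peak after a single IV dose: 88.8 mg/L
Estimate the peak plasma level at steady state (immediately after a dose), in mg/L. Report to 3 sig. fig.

k = ln2 / t½ = 0.693147 / 13.1 = 0.05291 h⁻¹
e^(−kτ) = e^(−0.05291 × 32.1) = 0.1830
Accumulation ratio R = 1 / (1 − e^(−kτ)) = 1 / (1 − 0.1830) = 1.224
Steady-state peak = C₀ × R = 88.8 × 1.224 = 108.7 mg/L

109 mg/L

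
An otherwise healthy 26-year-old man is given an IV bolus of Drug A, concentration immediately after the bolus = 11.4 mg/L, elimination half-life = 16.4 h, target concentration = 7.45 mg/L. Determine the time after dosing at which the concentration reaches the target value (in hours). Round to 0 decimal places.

10 h

k = ln2 / t½ = 0.693147 / 16.4 = 0.04227 h⁻¹
t = ln(C₀ / C) / k = ln(11.40 / 7.45) / 0.04227
  = ln(1.530) / 0.04227 = 0.4253 / 0.04227 = 10.06 h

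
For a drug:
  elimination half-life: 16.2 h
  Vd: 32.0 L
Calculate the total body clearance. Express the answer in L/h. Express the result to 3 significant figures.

1.37 L/h

k = ln2 / t½ = 0.693147 / 16.2 = 0.04279 h⁻¹
CL = k × Vd = 0.04279 × 32.0 = 1.369 L/h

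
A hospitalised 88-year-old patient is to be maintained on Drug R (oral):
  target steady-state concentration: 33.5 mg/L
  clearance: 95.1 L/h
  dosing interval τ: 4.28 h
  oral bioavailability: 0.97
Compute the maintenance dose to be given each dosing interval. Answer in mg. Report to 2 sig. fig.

14000 mg

At steady state, F × (Dose/τ) = Css × CL.
Dose = Css × CL × τ / F = 33.5 × 95.10 × 4.28 / 0.97 = 14060 mg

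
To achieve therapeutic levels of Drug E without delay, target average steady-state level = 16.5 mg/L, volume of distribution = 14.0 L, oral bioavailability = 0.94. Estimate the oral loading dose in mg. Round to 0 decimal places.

LD = Css × Vd / F = 16.5 × 14.0 / 0.94 = 245.7 mg

246 mg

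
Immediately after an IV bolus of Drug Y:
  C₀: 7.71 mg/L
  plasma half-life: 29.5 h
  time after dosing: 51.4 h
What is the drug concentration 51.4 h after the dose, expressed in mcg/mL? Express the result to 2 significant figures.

k = ln2 / t½ = 0.693147 / 29.5 = 0.02350 h⁻¹
C = C₀ · e^(−k·t) = 7.710 × e^(−0.02350 × 51.4)
  = 7.710 × 0.2988 = 2.304 mg/L
(2.304 mg/L = 2.304 mcg/mL)

2.3 mcg/mL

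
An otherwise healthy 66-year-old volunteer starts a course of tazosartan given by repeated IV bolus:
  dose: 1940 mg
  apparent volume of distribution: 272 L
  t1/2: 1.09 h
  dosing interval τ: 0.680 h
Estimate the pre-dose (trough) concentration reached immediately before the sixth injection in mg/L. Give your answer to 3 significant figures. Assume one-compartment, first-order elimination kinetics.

C₀ per dose = Dose / Vd = 1940 / 272 = 7.132 mg/L
k = ln2 / t½ = 0.693147 / 1.09 = 0.6359 h⁻¹
Fraction remaining after one interval: r = e^(−kτ) = e^(−0.6359 × 0.680) = 0.6489
Before dose 6, 5 doses have been given (aged 1τ, 2τ, 3τ, 4τ, 5τ).
C_trough = C₀ × (r + r² + … + r^5) = C₀ × r(1−r^5)/(1−r)
        = 7.132 × 0.6489 × (1 − 0.1151) / (1 − 0.6489) = 11.66 mg/L

11.7 mg/L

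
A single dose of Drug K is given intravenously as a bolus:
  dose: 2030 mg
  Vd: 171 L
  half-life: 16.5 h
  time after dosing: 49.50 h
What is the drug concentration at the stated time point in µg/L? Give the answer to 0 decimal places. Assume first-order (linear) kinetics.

1484 µg/L

C₀ = Dose / Vd = 2030 / 171 = 11.87 mg/L
k = ln2 / t½ = 0.693147 / 16.5 = 0.04201 h⁻¹
t / t½ = 49.50 / 16.5 = 3 half-lives
C = C₀ × (1/2)^3 = 11.87 × 0.1250 = 1.484 mg/L
Convert: 1.484 mg/L × 1000 = 1484 µg/L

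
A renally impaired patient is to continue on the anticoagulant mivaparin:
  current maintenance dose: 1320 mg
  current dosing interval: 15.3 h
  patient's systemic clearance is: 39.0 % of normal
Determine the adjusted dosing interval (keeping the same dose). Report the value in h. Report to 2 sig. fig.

To keep the same average steady-state level, dosing rate must scale with clearance.
CL ratio = 39.0 / 100 = 0.3900
New interval (same dose) = 15.3 / 0.3900 = 39.23 h

39 h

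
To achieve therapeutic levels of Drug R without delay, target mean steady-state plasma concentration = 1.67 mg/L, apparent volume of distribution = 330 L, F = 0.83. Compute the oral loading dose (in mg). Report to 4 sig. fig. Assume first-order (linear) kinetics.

LD = Css × Vd / F = 1.67 × 330 / 0.83 = 664.0 mg

664.0 mg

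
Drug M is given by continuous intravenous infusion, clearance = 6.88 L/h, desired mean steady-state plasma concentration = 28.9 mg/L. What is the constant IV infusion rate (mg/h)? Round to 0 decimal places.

199 mg/h

At steady state, infusion rate R₀ = Css × CL = 28.9 × 6.880 = 198.8 mg/h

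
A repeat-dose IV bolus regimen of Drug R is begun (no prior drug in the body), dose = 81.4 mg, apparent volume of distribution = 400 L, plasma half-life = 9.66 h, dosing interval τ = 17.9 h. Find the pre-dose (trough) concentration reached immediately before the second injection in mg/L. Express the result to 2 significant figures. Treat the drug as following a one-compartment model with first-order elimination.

C₀ per dose = Dose / Vd = 81.4 / 400 = 0.2035 mg/L
k = ln2 / t½ = 0.693147 / 9.66 = 0.07175 h⁻¹
Fraction remaining after one interval: r = e^(−kτ) = e^(−0.07175 × 17.9) = 0.2768
Before dose 2, 1 dose has been given (aged 1τ).
C_trough = C₀ × r = 0.2035 × 0.2768 = 0.05633 mg/L

0.056 mg/L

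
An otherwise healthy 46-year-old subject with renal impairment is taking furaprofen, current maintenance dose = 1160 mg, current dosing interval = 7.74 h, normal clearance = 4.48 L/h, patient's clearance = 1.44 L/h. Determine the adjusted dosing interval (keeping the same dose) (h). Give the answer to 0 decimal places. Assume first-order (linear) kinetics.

24 h

To keep the same average steady-state level, dosing rate must scale with clearance.
CL ratio = 1.44 / 4.48 = 0.3214
New interval (same dose) = 7.74 / 0.3214 = 24.08 h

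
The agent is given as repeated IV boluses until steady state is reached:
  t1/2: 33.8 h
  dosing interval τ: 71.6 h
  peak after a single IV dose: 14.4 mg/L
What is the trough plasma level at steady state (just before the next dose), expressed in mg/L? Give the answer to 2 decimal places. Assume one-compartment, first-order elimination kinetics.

k = ln2 / t½ = 0.693147 / 33.8 = 0.02051 h⁻¹
e^(−kτ) = e^(−0.02051 × 71.6) = 0.2303
Accumulation ratio R = 1 / (1 − e^(−kτ)) = 1 / (1 − 0.2303) = 1.299
Steady-state trough = C₀ × R × e^(−kτ) = 14.4 × 1.299 × 0.2303 = 4.308 mg/L

4.31 mg/L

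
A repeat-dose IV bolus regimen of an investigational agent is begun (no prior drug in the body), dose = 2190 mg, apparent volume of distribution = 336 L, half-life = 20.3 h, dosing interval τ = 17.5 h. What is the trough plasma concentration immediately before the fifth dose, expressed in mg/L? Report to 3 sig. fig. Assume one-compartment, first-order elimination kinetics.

7.24 mg/L

C₀ per dose = Dose / Vd = 2190 / 336 = 6.518 mg/L
k = ln2 / t½ = 0.693147 / 20.3 = 0.03415 h⁻¹
Fraction remaining after one interval: r = e^(−kτ) = e^(−0.03415 × 17.5) = 0.5501
Before dose 5, 4 doses have been given (aged 1τ, 2τ, 3τ, 4τ).
C_trough = C₀ × (r + r² + … + r^4) = C₀ × r(1−r^4)/(1−r)
        = 6.518 × 0.5501 × (1 − 0.09157) / (1 − 0.5501) = 7.240 mg/L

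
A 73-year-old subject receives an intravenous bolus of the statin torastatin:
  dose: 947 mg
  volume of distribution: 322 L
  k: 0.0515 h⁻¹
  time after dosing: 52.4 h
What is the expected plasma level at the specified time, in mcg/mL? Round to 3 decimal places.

C₀ = Dose / Vd = 947.0 / 322 = 2.941 mg/L
C = C₀ · e^(−k·t) = 2.941 × e^(−0.05150 × 52.4)
  = 2.941 × 0.06730 = 0.1979 mg/L
(0.1979 mg/L = 0.1979 mcg/mL)

0.198 mcg/mL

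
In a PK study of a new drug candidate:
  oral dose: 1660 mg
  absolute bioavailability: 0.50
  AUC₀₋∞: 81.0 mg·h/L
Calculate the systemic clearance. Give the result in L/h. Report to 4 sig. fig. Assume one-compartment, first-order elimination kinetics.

10.25 L/h

CL = F·Dose / AUC = 0.50 × 1660 / 81.0 = 10.25 L/h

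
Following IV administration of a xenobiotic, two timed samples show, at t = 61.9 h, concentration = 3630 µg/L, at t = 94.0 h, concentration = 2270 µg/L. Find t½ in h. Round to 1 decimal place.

k = ln(C₁/C₂) / (t₂ − t₁) = ln(3630/2270) / (94.0 − 61.9)
  = 0.4695 / 32.10 = 0.01463 h⁻¹
t½ = ln2 / k = 0.693147 / 0.01463 = 47.38 h

47.4 h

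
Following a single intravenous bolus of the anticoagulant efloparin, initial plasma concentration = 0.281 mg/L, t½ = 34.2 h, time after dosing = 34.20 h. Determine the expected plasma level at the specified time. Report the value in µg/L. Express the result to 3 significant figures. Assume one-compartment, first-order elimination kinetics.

141 µg/L

k = ln2 / t½ = 0.693147 / 34.2 = 0.02027 h⁻¹
t / t½ = 34.20 / 34.2 = 1 half-lives
C = C₀ × (1/2)^1 = 0.2810 × 0.5000 = 0.1405 mg/L
Convert: 0.1405 mg/L × 1000 = 140.5 µg/L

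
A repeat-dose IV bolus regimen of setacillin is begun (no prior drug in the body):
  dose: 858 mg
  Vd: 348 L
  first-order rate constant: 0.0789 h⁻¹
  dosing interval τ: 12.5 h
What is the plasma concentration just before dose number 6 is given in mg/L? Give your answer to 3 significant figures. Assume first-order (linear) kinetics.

C₀ per dose = Dose / Vd = 858 / 348 = 2.466 mg/L
Fraction remaining after one interval: r = e^(−kτ) = e^(−0.07890 × 12.5) = 0.3730
Before dose 6, 5 doses have been given (aged 1τ, 2τ, 3τ, 4τ, 5τ).
C_trough = C₀ × (r + r² + … + r^5) = C₀ × r(1−r^5)/(1−r)
        = 2.466 × 0.3730 × (1 − 0.007220) / (1 − 0.3730) = 1.456 mg/L

1.46 mg/L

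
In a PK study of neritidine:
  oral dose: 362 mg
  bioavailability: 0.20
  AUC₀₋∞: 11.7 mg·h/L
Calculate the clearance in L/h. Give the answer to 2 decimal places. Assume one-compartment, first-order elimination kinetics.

6.19 L/h

CL = F·Dose / AUC = 0.20 × 362 / 11.7 = 6.188 L/h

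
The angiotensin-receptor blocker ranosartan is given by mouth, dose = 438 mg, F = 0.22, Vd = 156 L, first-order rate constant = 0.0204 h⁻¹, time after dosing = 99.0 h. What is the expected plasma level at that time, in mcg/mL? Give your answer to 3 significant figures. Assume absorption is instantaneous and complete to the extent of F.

0.0820 mcg/mL

Amount reaching circulation = F × Dose = 0.22 × 438.0 = 96.36 mg
C₀ = F·Dose / Vd = 96.36 / 156 = 0.6177 mg/L
C = C₀ · e^(−k·t) = 0.6177 × e^(−0.02040 × 99.0)
  = 0.6177 × 0.1327 = 0.08197 mg/L
(0.08197 mg/L = 0.08197 mcg/mL)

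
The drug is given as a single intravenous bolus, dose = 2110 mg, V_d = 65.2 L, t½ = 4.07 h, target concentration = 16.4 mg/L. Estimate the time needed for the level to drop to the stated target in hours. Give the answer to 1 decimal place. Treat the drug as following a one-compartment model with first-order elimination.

4.0 h

C₀ = Dose / Vd = 2110 / 65.2 = 32.36 mg/L
k = ln2 / t½ = 0.693147 / 4.07 = 0.1703 h⁻¹
t = ln(C₀ / C) / k = ln(32.36 / 16.4) / 0.1703
  = ln(1.973) / 0.1703 = 0.6796 / 0.1703 = 3.991 h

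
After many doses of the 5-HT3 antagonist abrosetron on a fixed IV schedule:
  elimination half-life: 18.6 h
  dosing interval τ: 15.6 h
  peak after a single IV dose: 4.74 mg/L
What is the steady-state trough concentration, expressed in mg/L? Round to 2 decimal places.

6.01 mg/L

k = ln2 / t½ = 0.693147 / 18.6 = 0.03727 h⁻¹
e^(−kτ) = e^(−0.03727 × 15.6) = 0.5591
Accumulation ratio R = 1 / (1 − e^(−kτ)) = 1 / (1 − 0.5591) = 2.268
Steady-state trough = C₀ × R × e^(−kτ) = 4.74 × 2.268 × 0.5591 = 6.011 mg/L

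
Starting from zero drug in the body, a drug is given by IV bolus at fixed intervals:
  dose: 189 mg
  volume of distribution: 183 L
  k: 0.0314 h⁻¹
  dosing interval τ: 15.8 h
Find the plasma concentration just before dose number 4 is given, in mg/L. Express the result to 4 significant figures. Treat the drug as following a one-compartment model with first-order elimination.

1.245 mg/L

C₀ per dose = Dose / Vd = 189 / 183 = 1.033 mg/L
Fraction remaining after one interval: r = e^(−kτ) = e^(−0.03140 × 15.8) = 0.6089
Before dose 4, 3 doses have been given (aged 1τ, 2τ, 3τ).
C_trough = C₀ × (r + r² + … + r^3) = C₀ × r(1−r^3)/(1−r)
        = 1.033 × 0.6089 × (1 − 0.2258) / (1 − 0.6089) = 1.245 mg/L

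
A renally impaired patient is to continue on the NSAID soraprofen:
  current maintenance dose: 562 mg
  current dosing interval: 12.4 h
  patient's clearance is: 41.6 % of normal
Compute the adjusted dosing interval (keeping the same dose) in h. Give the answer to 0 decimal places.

To keep the same average steady-state level, dosing rate must scale with clearance.
CL ratio = 41.6 / 100 = 0.4160
New interval (same dose) = 12.4 / 0.4160 = 29.81 h

30 h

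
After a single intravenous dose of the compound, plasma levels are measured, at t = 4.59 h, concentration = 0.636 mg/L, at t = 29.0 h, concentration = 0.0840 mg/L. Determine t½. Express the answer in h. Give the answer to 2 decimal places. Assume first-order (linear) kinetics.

k = ln(C₁/C₂) / (t₂ − t₁) = ln(0.636/0.0840) / (29.0 − 4.59)
  = 2.024 / 24.41 = 0.08292 h⁻¹
t½ = ln2 / k = 0.693147 / 0.08292 = 8.359 h

8.36 h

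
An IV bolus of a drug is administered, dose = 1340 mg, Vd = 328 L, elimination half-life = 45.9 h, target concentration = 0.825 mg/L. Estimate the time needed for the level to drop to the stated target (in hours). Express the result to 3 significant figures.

106 h

C₀ = Dose / Vd = 1340 / 328 = 4.085 mg/L
k = ln2 / t½ = 0.693147 / 45.9 = 0.01510 h⁻¹
t = ln(C₀ / C) / k = ln(4.085 / 0.825) / 0.01510
  = ln(4.952) / 0.01510 = 1.600 / 0.01510 = 106.0 h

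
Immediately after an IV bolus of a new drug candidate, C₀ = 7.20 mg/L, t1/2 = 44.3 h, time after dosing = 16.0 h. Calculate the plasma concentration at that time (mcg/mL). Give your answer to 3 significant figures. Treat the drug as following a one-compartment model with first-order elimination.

5.61 mcg/mL

k = ln2 / t½ = 0.693147 / 44.3 = 0.01565 h⁻¹
C = C₀ · e^(−k·t) = 7.200 × e^(−0.01565 × 16.0)
  = 7.200 × 0.7785 = 5.605 mg/L
(5.605 mg/L = 5.605 mcg/mL)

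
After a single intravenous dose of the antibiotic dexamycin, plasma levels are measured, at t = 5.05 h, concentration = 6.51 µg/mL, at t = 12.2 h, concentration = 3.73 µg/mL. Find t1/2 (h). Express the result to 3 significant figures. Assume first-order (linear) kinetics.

k = ln(C₁/C₂) / (t₂ − t₁) = ln(6.51/3.73) / (12.2 − 5.05)
  = 0.5569 / 7.150 = 0.07789 h⁻¹
t½ = ln2 / k = 0.693147 / 0.07789 = 8.899 h

8.90 h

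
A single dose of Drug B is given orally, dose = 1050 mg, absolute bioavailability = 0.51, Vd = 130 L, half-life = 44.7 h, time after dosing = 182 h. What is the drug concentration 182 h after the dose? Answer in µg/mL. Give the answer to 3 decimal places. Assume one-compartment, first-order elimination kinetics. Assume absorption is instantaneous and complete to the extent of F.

Amount reaching circulation = F × Dose = 0.51 × 1050 = 535.5 mg
C₀ = F·Dose / Vd = 535.5 / 130 = 4.119 mg/L
k = ln2 / t½ = 0.693147 / 44.7 = 0.01551 h⁻¹
C = C₀ · e^(−k·t) = 4.119 × e^(−0.01551 × 182)
  = 4.119 × 0.05944 = 0.2448 mg/L
(0.2448 mg/L = 0.2448 µg/mL)

0.245 µg/mL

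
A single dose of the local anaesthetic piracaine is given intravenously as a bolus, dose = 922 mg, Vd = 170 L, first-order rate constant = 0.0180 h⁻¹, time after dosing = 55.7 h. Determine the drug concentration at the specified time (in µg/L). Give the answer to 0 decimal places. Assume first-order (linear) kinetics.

1990 µg/L

C₀ = Dose / Vd = 922.0 / 170 = 5.424 mg/L
C = C₀ · e^(−k·t) = 5.424 × e^(−0.01800 × 55.7)
  = 5.424 × 0.3669 = 1.990 mg/L
Convert: 1.990 mg/L × 1000 = 1990 µg/L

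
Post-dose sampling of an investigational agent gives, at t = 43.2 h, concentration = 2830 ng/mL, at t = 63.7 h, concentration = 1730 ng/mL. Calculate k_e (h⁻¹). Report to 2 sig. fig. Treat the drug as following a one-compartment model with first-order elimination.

0.024 h⁻¹

k = ln(C₁/C₂) / (t₂ − t₁) = ln(2830/1730) / (63.7 − 43.2)
  = 0.4922 / 20.50 = 0.02401 h⁻¹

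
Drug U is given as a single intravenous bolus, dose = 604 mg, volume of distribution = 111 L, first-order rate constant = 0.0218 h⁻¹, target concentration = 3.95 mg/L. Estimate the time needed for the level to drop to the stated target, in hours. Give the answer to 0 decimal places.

15 h

C₀ = Dose / Vd = 604.0 / 111 = 5.441 mg/L
t = ln(C₀ / C) / k = ln(5.441 / 3.95) / 0.02180
  = ln(1.377) / 0.02180 = 0.3199 / 0.02180 = 14.67 h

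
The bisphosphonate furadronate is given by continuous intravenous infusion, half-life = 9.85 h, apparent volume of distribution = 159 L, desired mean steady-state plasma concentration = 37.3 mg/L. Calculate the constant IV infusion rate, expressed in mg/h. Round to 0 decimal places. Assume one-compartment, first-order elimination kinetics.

417 mg/h

k = ln2 / t½ = 0.693147 / 9.85 = 0.07037 h⁻¹
CL = k × Vd = 0.07037 × 159 = 11.19 L/h
At steady state, infusion rate R₀ = Css × CL = 37.3 × 11.19 = 417.4 mg/h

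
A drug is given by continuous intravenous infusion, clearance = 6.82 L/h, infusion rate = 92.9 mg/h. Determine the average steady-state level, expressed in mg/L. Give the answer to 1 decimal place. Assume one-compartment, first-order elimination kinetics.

13.6 mg/L

At steady state Css = R₀ / CL = 92.9 / 6.820 = 13.62 mg/L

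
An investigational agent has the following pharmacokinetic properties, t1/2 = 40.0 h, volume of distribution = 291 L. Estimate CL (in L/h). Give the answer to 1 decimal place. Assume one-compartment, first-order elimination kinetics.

5.0 L/h

k = ln2 / t½ = 0.693147 / 40.0 = 0.01733 h⁻¹
CL = k × Vd = 0.01733 × 291 = 5.043 L/h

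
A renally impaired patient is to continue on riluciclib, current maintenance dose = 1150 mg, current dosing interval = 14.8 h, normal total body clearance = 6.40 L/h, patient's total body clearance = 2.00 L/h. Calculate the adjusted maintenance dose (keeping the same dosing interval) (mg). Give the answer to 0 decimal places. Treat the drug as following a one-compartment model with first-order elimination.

To keep the same average steady-state level, dosing rate must scale with clearance.
CL ratio = 2.00 / 6.40 = 0.3125
New dose (same interval) = 1150 × 0.3125 = 359.4 mg

359 mg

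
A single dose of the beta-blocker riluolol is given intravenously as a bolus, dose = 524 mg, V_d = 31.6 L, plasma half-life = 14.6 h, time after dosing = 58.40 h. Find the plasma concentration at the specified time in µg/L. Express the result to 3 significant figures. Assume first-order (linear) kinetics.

1040 µg/L

C₀ = Dose / Vd = 524.0 / 31.6 = 16.58 mg/L
k = ln2 / t½ = 0.693147 / 14.6 = 0.04748 h⁻¹
t / t½ = 58.40 / 14.6 = 4 half-lives
C = C₀ × (1/2)^4 = 16.58 × 0.06250 = 1.036 mg/L
Convert: 1.036 mg/L × 1000 = 1036 µg/L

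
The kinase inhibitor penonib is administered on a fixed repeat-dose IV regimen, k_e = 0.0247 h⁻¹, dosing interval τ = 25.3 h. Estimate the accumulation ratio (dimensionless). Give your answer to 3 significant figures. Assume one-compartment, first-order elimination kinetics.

e^(−kτ) = e^(−0.02470 × 25.3) = 0.5353
Accumulation ratio R = 1 / (1 − e^(−kτ)) = 1 / (1 − 0.5353) = 2.152

2.15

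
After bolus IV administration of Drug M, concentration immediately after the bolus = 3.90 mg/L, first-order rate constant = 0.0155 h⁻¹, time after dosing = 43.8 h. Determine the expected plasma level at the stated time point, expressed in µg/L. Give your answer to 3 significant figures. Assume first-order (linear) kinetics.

C = C₀ · e^(−k·t) = 3.900 × e^(−0.01550 × 43.8)
  = 3.900 × 0.5072 = 1.978 mg/L
Convert: 1.978 mg/L × 1000 = 1978 µg/L

1980 µg/L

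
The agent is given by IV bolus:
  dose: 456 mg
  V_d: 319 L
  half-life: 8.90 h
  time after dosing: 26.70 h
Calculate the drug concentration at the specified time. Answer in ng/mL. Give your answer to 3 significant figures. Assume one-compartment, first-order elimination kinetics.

C₀ = Dose / Vd = 456.0 / 319 = 1.429 mg/L
k = ln2 / t½ = 0.693147 / 8.90 = 0.07788 h⁻¹
t / t½ = 26.70 / 8.90 = 3 half-lives
C = C₀ × (1/2)^3 = 1.429 × 0.1250 = 0.1786 mg/L
Convert: 0.1786 mg/L × 1000 = 178.6 ng/mL

179 ng/mL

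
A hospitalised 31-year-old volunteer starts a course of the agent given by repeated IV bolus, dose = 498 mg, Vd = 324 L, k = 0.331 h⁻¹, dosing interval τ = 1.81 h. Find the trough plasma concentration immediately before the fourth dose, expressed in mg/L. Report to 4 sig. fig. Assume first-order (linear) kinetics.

1.563 mg/L

C₀ per dose = Dose / Vd = 498 / 324 = 1.537 mg/L
Fraction remaining after one interval: r = e^(−kτ) = e^(−0.3310 × 1.81) = 0.5493
Before dose 4, 3 doses have been given (aged 1τ, 2τ, 3τ).
C_trough = C₀ × (r + r² + … + r^3) = C₀ × r(1−r^3)/(1−r)
        = 1.537 × 0.5493 × (1 − 0.1657) / (1 − 0.5493) = 1.563 mg/L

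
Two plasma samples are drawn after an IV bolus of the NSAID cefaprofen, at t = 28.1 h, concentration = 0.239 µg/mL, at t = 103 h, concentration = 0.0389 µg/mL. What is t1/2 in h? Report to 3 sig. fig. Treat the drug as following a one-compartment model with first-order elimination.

28.6 h

k = ln(C₁/C₂) / (t₂ − t₁) = ln(0.239/0.0389) / (103 − 28.1)
  = 1.815 / 74.90 = 0.02423 h⁻¹
t½ = ln2 / k = 0.693147 / 0.02423 = 28.61 h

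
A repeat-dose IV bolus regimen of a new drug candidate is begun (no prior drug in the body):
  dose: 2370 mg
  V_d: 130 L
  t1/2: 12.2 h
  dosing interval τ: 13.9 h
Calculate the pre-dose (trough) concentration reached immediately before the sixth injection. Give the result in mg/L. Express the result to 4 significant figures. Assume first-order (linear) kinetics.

C₀ per dose = Dose / Vd = 2370 / 130 = 18.23 mg/L
k = ln2 / t½ = 0.693147 / 12.2 = 0.05682 h⁻¹
Fraction remaining after one interval: r = e^(−kτ) = e^(−0.05682 × 13.9) = 0.4539
Before dose 6, 5 doses have been given (aged 1τ, 2τ, 3τ, 4τ, 5τ).
C_trough = C₀ × (r + r² + … + r^5) = C₀ × r(1−r^5)/(1−r)
        = 18.23 × 0.4539 × (1 − 0.01927) / (1 − 0.4539) = 14.86 mg/L

14.86 mg/L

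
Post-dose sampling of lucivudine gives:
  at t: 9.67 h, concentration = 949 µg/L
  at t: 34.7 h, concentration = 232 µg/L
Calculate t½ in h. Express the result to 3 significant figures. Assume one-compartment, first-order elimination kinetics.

k = ln(C₁/C₂) / (t₂ − t₁) = ln(949/232) / (34.7 − 9.67)
  = 1.409 / 25.03 = 0.05629 h⁻¹
t½ = ln2 / k = 0.693147 / 0.05629 = 12.31 h

12.3 h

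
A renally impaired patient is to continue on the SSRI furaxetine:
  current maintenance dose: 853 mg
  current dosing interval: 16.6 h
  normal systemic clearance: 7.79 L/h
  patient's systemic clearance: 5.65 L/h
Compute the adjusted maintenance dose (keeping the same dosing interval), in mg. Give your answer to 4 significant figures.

618.7 mg

To keep the same average steady-state level, dosing rate must scale with clearance.
CL ratio = 5.65 / 7.79 = 0.7253
New dose (same interval) = 853 × 0.7253 = 618.7 mg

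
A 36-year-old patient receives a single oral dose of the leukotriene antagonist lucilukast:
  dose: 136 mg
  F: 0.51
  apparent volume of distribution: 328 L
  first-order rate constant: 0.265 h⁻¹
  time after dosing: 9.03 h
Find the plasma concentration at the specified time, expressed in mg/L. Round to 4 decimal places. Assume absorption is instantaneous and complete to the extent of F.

Amount reaching circulation = F × Dose = 0.51 × 136.0 = 69.36 mg
C₀ = F·Dose / Vd = 69.36 / 328 = 0.2115 mg/L
C = C₀ · e^(−k·t) = 0.2115 × e^(−0.2650 × 9.03)
  = 0.2115 × 0.09136 = 0.01932 mg/L

0.0193 mg/L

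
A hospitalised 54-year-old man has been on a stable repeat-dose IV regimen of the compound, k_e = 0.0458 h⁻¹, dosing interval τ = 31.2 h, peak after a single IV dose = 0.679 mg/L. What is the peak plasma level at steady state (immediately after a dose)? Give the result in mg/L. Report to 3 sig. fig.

0.893 mg/L

e^(−kτ) = e^(−0.04580 × 31.2) = 0.2396
Accumulation ratio R = 1 / (1 − e^(−kτ)) = 1 / (1 − 0.2396) = 1.315
Steady-state peak = C₀ × R = 0.679 × 1.315 = 0.8929 mg/L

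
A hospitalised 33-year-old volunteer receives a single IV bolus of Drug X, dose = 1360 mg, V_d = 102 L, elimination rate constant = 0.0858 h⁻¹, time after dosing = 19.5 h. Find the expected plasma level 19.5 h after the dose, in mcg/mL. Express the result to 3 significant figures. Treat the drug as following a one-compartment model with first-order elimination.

C₀ = Dose / Vd = 1360 / 102 = 13.33 mg/L
C = C₀ · e^(−k·t) = 13.33 × e^(−0.08580 × 19.5)
  = 13.33 × 0.1877 = 2.502 mg/L
(2.502 mg/L = 2.502 mcg/mL)

2.50 mcg/mL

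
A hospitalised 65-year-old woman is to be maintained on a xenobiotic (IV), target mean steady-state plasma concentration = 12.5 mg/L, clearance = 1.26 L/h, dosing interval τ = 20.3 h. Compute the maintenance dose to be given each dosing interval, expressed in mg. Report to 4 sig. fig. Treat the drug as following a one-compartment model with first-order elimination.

319.7 mg

At steady state, Dose/τ = Css × CL.
Dose = Css × CL × τ = 12.5 × 1.260 × 20.3 = 319.7 mg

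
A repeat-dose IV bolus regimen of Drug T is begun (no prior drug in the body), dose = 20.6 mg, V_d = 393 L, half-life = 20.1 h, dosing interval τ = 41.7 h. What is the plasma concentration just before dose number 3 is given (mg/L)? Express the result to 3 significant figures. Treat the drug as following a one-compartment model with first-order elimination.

C₀ per dose = Dose / Vd = 20.6 / 393 = 0.05242 mg/L
k = ln2 / t½ = 0.693147 / 20.1 = 0.03448 h⁻¹
Fraction remaining after one interval: r = e^(−kτ) = e^(−0.03448 × 41.7) = 0.2374
Before dose 3, 2 doses have been given (aged 1τ, 2τ).
C_trough = C₀ × (r + r²) = 0.05242 × (0.2374 + 0.05636) = 0.01540 mg/L

0.0154 mg/L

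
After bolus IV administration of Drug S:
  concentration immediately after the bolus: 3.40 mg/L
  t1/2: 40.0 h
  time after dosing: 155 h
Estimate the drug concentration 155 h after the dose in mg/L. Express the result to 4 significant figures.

k = ln2 / t½ = 0.693147 / 40.0 = 0.01733 h⁻¹
C = C₀ · e^(−k·t) = 3.400 × e^(−0.01733 × 155)
  = 3.400 × 0.06814 = 0.2317 mg/L

0.2317 mg/L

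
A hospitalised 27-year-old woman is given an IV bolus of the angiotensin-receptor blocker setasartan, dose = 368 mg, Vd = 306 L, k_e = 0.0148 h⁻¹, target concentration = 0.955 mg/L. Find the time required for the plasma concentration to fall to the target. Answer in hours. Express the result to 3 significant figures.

C₀ = Dose / Vd = 368.0 / 306 = 1.203 mg/L
t = ln(C₀ / C) / k = ln(1.203 / 0.955) / 0.01480
  = ln(1.260) / 0.01480 = 0.2311 / 0.01480 = 15.61 h

15.6 h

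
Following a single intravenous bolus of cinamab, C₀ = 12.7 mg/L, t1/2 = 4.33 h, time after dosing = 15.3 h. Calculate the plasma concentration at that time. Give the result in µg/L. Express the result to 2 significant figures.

k = ln2 / t½ = 0.693147 / 4.33 = 0.1601 h⁻¹
C = C₀ · e^(−k·t) = 12.70 × e^(−0.1601 × 15.3)
  = 12.70 × 0.08633 = 1.096 mg/L
Convert: 1.096 mg/L × 1000 = 1096 µg/L

1100 µg/L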